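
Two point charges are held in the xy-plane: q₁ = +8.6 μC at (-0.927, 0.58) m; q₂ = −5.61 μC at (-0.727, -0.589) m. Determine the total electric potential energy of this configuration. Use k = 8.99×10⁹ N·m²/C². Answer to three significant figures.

-0.366 J

The assembly work is the sum of pairwise potential energies, U = Σ_{i<j} kqᵢqⱼ/rᵢⱼ.
Pair separations: r₁₂ = 1.19 m.
U = (-0.366) = -0.366 J.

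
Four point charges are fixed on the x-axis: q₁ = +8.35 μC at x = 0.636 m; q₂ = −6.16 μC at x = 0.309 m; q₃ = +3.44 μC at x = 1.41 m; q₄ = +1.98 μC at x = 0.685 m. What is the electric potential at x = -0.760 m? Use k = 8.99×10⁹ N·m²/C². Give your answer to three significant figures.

2.85×10⁴ V

The total potential is the scalar sum of each charge's contribution, V = Σ kqᵢ/rᵢ.
Distances from the field point to each charge: r₁ = 1.40 m, r₂ = 1.07 m, r₃ = 2.17 m, r₄ = 1.45 m.
V = k[(8.35×10⁻⁶)/(1.40) + (-6.16×10⁻⁶)/(1.07) + (3.44×10⁻⁶)/(2.17) + (1.98×10⁻⁶)/(1.45)] = 2.85×10⁴ V.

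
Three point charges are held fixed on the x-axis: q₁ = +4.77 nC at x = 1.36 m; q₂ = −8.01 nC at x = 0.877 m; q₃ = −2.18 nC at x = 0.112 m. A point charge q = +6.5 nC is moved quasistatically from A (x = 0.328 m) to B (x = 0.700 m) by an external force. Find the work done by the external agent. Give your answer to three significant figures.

-1.27×10⁻⁶ J

For quasistatic motion the external work equals the change in potential energy: W_ext = qΔV = q(V_B − V_A).
At A: distances to the source charges are 1.03 m, 0.549 m, 0.216 m; V_A = Σ kqᵢ/rᵢ = -180 V.
At B: distances to the source charges are 0.660 m, 0.177 m, 0.588 m; V_B = Σ kqᵢ/rᵢ = -375 V.
ΔV = V_B − V_A = -195 V.
W_ext = qΔV = (6.50×10⁻⁹ C)(-195 V) = -1.27×10⁻⁶ J.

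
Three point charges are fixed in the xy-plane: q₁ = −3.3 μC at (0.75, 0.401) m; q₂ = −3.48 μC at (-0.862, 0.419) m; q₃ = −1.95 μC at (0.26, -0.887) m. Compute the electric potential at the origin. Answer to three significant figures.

Electric potential is a scalar, so the contributions from each charge add algebraically: V = Σ kqᵢ/rᵢ.
Distances from the field point to each charge: r₁ = 0.850 m, r₂ = 0.958 m, r₃ = 0.924 m.
V = k[(-3.30×10⁻⁶)/(0.850) + (-3.48×10⁻⁶)/(0.958) + (-1.95×10⁻⁶)/(0.924)] = -8.65×10⁴ V.

-8.65×10⁴ V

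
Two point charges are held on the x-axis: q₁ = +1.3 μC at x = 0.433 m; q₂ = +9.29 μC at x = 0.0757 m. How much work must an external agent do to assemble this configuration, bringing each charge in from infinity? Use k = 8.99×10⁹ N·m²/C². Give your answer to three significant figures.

The work to assemble the configuration equals its total potential energy, U = Σ kqᵢqⱼ/rᵢⱼ over all pairs.
Pair separations: r₁₂ = 0.357 m.
U = (0.304) = 0.304 J.

0.304 J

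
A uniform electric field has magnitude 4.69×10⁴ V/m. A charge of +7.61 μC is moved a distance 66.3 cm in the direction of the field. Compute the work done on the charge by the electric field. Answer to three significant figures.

The potential change for a displacement 66.3 cm in the direction of the field is ΔV = −Ed = -3.11×10⁴ V.
W_field = −qΔV = 0.237 J.

0.237 J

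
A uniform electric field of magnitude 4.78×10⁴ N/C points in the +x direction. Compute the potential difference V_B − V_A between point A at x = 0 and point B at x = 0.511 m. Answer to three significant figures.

-2.44×10⁴ V

In a uniform field, potential decreases in the direction of E: V_B − V_A = −E·Δx.
V_B − V_A = −(4.78×10⁴ V/m)(0.511 m) = -2.44×10⁴ V.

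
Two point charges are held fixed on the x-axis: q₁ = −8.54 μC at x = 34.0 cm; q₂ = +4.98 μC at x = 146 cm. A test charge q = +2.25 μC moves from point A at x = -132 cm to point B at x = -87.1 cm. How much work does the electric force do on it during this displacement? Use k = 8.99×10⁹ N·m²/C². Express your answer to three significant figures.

The work done by the electric force is W_field = −ΔU = −q(V_B − V_A) = q(V_A − V_B).
At A: distances to the source charges are 1.66 m, 2.78 m; V_A = Σ kqᵢ/rᵢ = -3.01×10⁴ V.
At B: distances to the source charges are 1.21 m, 2.33 m; V_B = Σ kqᵢ/rᵢ = -4.42×10⁴ V.
ΔV = V_B − V_A = -1.40×10⁴ V.
W_field = −qΔV = −(2.25×10⁻⁶ C)(-1.40×10⁴ V) = 0.0316 J.

0.0316 J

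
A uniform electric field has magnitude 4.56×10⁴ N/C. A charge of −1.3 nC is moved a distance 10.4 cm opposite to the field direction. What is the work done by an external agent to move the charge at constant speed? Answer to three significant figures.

The potential change for a displacement 10.4 cm opposite to the field direction is ΔV = +Ed = 4740 V.
W_ext = qΔV = -6.17×10⁻⁶ J.

-6.17×10⁻⁶ J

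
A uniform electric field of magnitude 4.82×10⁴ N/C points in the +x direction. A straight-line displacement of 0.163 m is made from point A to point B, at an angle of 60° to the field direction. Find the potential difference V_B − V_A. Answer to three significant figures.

Only the component of displacement along E changes the potential: ΔV = −E·d·cosθ.
ΔV = −(4.82×10⁴ V/m)(0.163 m)cos60° = -3930 V.

-3930 V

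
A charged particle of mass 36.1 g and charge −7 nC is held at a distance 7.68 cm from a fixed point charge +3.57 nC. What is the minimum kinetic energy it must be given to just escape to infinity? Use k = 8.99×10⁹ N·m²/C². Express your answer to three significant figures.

To just escape, total mechanical energy must reach zero at infinity: ½mv²_min + U = 0, so ½mv²_min = −U = |kQq|/r.
|U| = |kQq|/r = (8.99×10⁹ N·m²/C²)(3.57×10⁻⁹)(7.00×10⁻⁹)/(0.0768) = 2.93×10⁻⁶ J.

2.93×10⁻⁶ J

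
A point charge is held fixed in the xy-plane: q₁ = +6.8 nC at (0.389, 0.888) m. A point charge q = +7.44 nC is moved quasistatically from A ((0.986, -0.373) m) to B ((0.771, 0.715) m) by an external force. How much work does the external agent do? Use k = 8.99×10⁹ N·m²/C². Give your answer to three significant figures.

For quasistatic motion the external work equals the change in potential energy: W_ext = qΔV = q(V_B − V_A).
At A: distance to the source charge is 1.40 m; V_A = kq₁/r = 43.8 V.
At B: distance to the source charge is 0.419 m; V_B = kq₁/r = 146 V.
ΔV = V_B − V_A = 102 V.
W_ext = qΔV = (7.44×10⁻⁹ C)(102 V) = 7.59×10⁻⁷ J.

7.59×10⁻⁷ J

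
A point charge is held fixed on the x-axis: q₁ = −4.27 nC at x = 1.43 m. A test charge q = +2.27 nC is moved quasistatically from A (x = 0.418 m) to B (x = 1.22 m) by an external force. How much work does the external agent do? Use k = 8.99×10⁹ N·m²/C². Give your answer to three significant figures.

-3.29×10⁻⁷ J

For quasistatic motion the external work equals the change in potential energy: W_ext = qΔV = q(V_B − V_A).
At A: distance to the source charge is 1.01 m; V_A = kq₁/r = -37.9 V.
At B: distance to the source charge is 0.210 m; V_B = kq₁/r = -183 V.
ΔV = V_B − V_A = -145 V.
W_ext = qΔV = (2.27×10⁻⁹ C)(-145 V) = -3.29×10⁻⁷ J.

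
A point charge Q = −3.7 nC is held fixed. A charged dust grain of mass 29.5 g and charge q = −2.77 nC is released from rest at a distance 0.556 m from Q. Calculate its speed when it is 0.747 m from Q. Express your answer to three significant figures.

Only the electrostatic force acts, so mechanical energy is conserved: ½mv² = U₁ − U₂ = kQq(1/r₁ − 1/r₂).
U₁ − U₂ = (8.99×10⁹ N·m²/C²)(-3.70×10⁻⁹ C)(-2.77×10⁻⁹ C)(1/0.556 − 1/0.747) = 4.24×10⁻⁸ J.
v = √(2·4.24×10⁻⁸/0.0295) = 1.69×10⁻³ m/s.

1.69×10⁻³ m/s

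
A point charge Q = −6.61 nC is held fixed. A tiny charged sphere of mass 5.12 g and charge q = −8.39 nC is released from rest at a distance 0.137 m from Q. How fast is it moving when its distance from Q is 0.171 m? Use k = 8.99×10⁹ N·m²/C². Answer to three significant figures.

Only the electrostatic force acts, so mechanical energy is conserved: ½mv² = U₁ − U₂ = kQq(1/r₁ − 1/r₂).
U₁ − U₂ = (8.99×10⁹ N·m²/C²)(-6.61×10⁻⁹ C)(-8.39×10⁻⁹ C)(1/0.137 − 1/0.171) = 7.24×10⁻⁷ J.
v = √(2·7.24×10⁻⁷/5.12×10⁻³) = 0.0168 m/s.

0.0168 m/s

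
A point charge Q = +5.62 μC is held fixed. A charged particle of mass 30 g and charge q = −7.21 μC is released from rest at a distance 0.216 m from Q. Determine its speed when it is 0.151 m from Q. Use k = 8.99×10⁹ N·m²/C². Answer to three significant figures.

6.96 m/s

Only the electrostatic force acts, so mechanical energy is conserved: ½mv² = U₁ − U₂ = kQq(1/r₁ − 1/r₂).
U₁ − U₂ = (8.99×10⁹ N·m²/C²)(5.62×10⁻⁶ C)(-7.21×10⁻⁶ C)(1/0.216 − 1/0.151) = 0.726 J.
v = √(2·0.726/0.0300) = 6.96 m/s.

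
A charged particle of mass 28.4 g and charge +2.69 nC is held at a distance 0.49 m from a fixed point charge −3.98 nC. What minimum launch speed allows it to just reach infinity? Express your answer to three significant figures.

To just escape, total mechanical energy must reach zero at infinity: ½mv²_min + U = 0, so ½mv²_min = −U = |kQq|/r.
|U| = |kQq|/r = (8.99×10⁹ N·m²/C²)(3.98×10⁻⁹)(2.69×10⁻⁹)/(0.490) = 1.96×10⁻⁷ J.
v_min = √(2|U|/m) = √(2·1.96×10⁻⁷/0.0284) = 3.72×10⁻³ m/s.

3.72×10⁻³ m/s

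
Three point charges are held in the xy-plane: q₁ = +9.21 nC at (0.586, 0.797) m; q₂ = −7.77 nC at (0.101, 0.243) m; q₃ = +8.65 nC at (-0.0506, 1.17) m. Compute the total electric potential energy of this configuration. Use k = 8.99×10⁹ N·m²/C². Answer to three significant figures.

-5.46×10⁻⁷ J

The work to assemble the configuration equals its total potential energy, U = Σ kqᵢqⱼ/rᵢⱼ over all pairs.
Pair separations: r₁₂ = 0.736 m, r₁₃ = 0.738 m, r₂₃ = 0.939 m.
U = (-8.74×10⁻⁷) + (9.71×10⁻⁷) + (-6.43×10⁻⁷) = -5.46×10⁻⁷ J.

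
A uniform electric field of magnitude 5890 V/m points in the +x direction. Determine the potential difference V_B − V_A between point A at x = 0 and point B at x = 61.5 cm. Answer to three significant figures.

-3620 V

In a uniform field, potential decreases in the direction of E: V_B − V_A = −E·Δx.
V_B − V_A = −(5890 V/m)(0.615 m) = -3620 V.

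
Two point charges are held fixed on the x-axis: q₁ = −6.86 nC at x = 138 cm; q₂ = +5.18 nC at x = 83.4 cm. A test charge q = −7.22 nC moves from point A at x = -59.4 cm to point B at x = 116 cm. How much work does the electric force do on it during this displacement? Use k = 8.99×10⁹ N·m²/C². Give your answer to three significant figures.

The work done by the electric force is W_field = −ΔU = −q(V_B − V_A) = q(V_A − V_B).
At A: distances to the source charges are 1.97 m, 1.43 m; V_A = Σ kqᵢ/rᵢ = 1.37 V.
At B: distances to the source charges are 0.220 m, 0.326 m; V_B = Σ kqᵢ/rᵢ = -137 V.
ΔV = V_B − V_A = -139 V.
W_field = −qΔV = −(-7.22×10⁻⁹ C)(-139 V) = -1.00×10⁻⁶ J.

-1.00×10⁻⁶ J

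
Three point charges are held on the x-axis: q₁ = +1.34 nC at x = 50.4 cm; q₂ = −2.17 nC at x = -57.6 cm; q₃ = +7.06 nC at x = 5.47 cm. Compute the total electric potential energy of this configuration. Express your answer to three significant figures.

-5.33×10⁻⁸ J

The work to assemble the configuration equals its total potential energy, U = Σ kqᵢqⱼ/rᵢⱼ over all pairs.
Pair separations: r₁₂ = 1.08 m, r₁₃ = 0.449 m, r₂₃ = 0.631 m.
U = (-2.42×10⁻⁸) + (1.89×10⁻⁷) + (-2.18×10⁻⁷) = -5.33×10⁻⁸ J.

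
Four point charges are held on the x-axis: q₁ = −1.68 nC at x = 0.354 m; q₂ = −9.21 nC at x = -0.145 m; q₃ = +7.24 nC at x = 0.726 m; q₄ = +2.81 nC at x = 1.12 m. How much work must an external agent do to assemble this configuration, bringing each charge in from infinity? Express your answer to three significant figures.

-4.79×10⁻⁷ J

The work to assemble the configuration equals its total potential energy, U = Σ kqᵢqⱼ/rᵢⱼ over all pairs.
Pair separations: r₁₂ = 0.499 m, r₁₃ = 0.372 m, r₁₄ = 0.766 m, r₂₃ = 0.871 m, r₂₄ = 1.27 m, r₃₄ = 0.394 m.
Summing all 6 pair terms gives U = -4.79×10⁻⁷ J.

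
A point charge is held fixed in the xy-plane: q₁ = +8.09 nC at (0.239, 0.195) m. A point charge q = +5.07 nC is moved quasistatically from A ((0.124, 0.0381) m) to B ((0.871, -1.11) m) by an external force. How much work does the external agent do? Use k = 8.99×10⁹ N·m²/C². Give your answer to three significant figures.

-1.64×10⁻⁶ J

For quasistatic motion the external work equals the change in potential energy: W_ext = qΔV = q(V_B − V_A).
At A: distance to the source charge is 0.195 m; V_A = kq₁/r = 374 V.
At B: distance to the source charge is 1.45 m; V_B = kq₁/r = 50.2 V.
ΔV = V_B − V_A = -324 V.
W_ext = qΔV = (5.07×10⁻⁹ C)(-324 V) = -1.64×10⁻⁶ J.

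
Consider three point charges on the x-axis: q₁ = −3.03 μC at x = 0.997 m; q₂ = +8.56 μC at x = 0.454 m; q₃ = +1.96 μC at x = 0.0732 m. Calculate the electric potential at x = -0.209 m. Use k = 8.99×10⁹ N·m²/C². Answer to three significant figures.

1.56×10⁵ V

The total potential is the scalar sum of each charge's contribution, V = Σ kqᵢ/rᵢ.
Distances from the field point to each charge: r₁ = 1.21 m, r₂ = 0.663 m, r₃ = 0.282 m.
V = k[(-3.03×10⁻⁶)/(1.21) + (8.56×10⁻⁶)/(0.663) + (1.96×10⁻⁶)/(0.282)] = 1.56×10⁵ V.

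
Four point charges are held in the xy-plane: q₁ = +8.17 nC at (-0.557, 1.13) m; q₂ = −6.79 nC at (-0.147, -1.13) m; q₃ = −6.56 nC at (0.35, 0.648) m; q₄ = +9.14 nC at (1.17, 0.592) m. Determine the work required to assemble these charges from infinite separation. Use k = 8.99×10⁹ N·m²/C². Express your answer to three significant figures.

-1.01×10⁻⁶ J

The work to assemble the configuration equals its total potential energy, U = Σ kqᵢqⱼ/rᵢⱼ over all pairs.
Pair separations: r₁₂ = 2.30 m, r₁₃ = 1.03 m, r₁₄ = 1.81 m, r₂₃ = 1.85 m, r₂₄ = 2.17 m, r₃₄ = 0.822 m.
Summing all 6 pair terms gives U = -1.01×10⁻⁶ J.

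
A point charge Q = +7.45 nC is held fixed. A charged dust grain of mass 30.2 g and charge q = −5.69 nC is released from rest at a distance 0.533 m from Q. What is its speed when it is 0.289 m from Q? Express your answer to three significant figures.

6.32×10⁻³ m/s

Only the electrostatic force acts, so mechanical energy is conserved: ½mv² = U₁ − U₂ = kQq(1/r₁ − 1/r₂).
U₁ − U₂ = (8.99×10⁹ N·m²/C²)(7.45×10⁻⁹ C)(-5.69×10⁻⁹ C)(1/0.533 − 1/0.289) = 6.04×10⁻⁷ J.
v = √(2·6.04×10⁻⁷/0.0302) = 6.32×10⁻³ m/s.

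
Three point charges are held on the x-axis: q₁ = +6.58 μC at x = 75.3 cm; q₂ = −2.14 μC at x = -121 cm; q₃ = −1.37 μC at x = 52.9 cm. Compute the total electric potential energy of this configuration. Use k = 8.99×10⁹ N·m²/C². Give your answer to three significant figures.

-0.411 J

The assembly work is the sum of pairwise potential energies, U = Σ_{i<j} kqᵢqⱼ/rᵢⱼ.
Pair separations: r₁₂ = 1.96 m, r₁₃ = 0.224 m, r₂₃ = 1.74 m.
U = (-0.0645) + (-0.362) + (0.0152) = -0.411 J.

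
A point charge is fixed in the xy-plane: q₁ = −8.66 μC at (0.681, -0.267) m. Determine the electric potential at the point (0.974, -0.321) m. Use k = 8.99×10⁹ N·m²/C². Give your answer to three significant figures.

-2.61×10⁵ V

The total potential is the scalar sum of each charge's contribution, V = Σ kqᵢ/rᵢ.
Distances from the field point to each charge: r₁ = 0.298 m.
V = k[(-8.66×10⁻⁶)/(0.298)] = -2.61×10⁵ V.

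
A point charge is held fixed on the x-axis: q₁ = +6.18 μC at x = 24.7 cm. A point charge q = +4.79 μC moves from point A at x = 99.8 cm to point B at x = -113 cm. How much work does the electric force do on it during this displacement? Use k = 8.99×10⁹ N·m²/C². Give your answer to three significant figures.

0.161 J

The work done by the electric force is W_field = −ΔU = −q(V_B − V_A) = q(V_A − V_B).
At A: distance to the source charge is 0.751 m; V_A = kq₁/r = 7.40×10⁴ V.
At B: distance to the source charge is 1.38 m; V_B = kq₁/r = 4.03×10⁴ V.
ΔV = V_B − V_A = -3.36×10⁴ V.
W_field = −qΔV = −(4.79×10⁻⁶ C)(-3.36×10⁴ V) = 0.161 J.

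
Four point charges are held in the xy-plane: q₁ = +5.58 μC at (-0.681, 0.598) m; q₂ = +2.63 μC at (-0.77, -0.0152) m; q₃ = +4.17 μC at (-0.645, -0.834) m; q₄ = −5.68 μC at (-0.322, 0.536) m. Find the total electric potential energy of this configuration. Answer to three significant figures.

-0.644 J

The work to assemble the configuration equals its total potential energy, U = Σ kqᵢqⱼ/rᵢⱼ over all pairs.
Pair separations: r₁₂ = 0.620 m, r₁₃ = 1.43 m, r₁₄ = 0.364 m, r₂₃ = 0.828 m, r₂₄ = 0.710 m, r₃₄ = 1.41 m.
Summing all 6 pair terms gives U = -0.644 J.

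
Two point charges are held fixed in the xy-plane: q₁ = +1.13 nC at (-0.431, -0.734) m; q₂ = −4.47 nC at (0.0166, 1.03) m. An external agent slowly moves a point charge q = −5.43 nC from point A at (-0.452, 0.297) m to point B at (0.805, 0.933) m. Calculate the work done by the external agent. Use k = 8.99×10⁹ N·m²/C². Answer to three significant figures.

5.08×10⁻⁸ J

For quasistatic motion the external work equals the change in potential energy: W_ext = qΔV = q(V_B − V_A).
At A: distances to the source charges are 1.03 m, 0.870 m; V_A = Σ kqᵢ/rᵢ = -36.3 V.
At B: distances to the source charges are 2.08 m, 0.794 m; V_B = Σ kqᵢ/rᵢ = -45.7 V.
ΔV = V_B − V_A = -9.35 V.
W_ext = qΔV = (-5.43×10⁻⁹ C)(-9.35 V) = 5.08×10⁻⁸ J.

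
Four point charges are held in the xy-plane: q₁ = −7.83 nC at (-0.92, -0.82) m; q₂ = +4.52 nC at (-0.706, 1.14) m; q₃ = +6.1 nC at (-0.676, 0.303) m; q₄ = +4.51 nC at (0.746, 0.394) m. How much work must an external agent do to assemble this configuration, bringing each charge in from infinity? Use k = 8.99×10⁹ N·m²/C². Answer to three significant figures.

-1.07×10⁻⁷ J

The work to assemble the configuration equals its total potential energy, U = Σ kqᵢqⱼ/rᵢⱼ over all pairs.
Pair separations: r₁₂ = 1.97 m, r₁₃ = 1.15 m, r₁₄ = 2.06 m, r₂₃ = 0.838 m, r₂₄ = 1.63 m, r₃₄ = 1.42 m.
Summing all 6 pair terms gives U = -1.07×10⁻⁷ J.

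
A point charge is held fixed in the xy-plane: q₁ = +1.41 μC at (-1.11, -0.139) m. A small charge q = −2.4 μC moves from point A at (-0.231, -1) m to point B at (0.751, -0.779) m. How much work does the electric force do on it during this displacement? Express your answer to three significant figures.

The work done by the electric force is W_field = −ΔU = −q(V_B − V_A) = q(V_A − V_B).
At A: distance to the source charge is 1.23 m; V_A = kq₁/r = 1.03×10⁴ V.
At B: distance to the source charge is 1.97 m; V_B = kq₁/r = 6440 V.
ΔV = V_B − V_A = -3860 V.
W_field = −qΔV = −(-2.40×10⁻⁶ C)(-3860 V) = -9.27×10⁻³ J.

-9.27×10⁻³ J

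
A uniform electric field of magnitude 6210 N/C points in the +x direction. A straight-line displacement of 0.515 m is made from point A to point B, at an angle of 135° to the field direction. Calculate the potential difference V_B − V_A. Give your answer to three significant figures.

2260 V

Only the component of displacement along E changes the potential: ΔV = −E·d·cosθ.
ΔV = −(6210 V/m)(0.515 m)cos135° = 2260 V.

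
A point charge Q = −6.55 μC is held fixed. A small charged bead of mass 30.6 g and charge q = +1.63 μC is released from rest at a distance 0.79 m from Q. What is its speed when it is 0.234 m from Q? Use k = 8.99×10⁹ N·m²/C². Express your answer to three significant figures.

4.34 m/s

Only the electrostatic force acts, so mechanical energy is conserved: ½mv² = U₁ − U₂ = kQq(1/r₁ − 1/r₂).
U₁ − U₂ = (8.99×10⁹ N·m²/C²)(-6.55×10⁻⁶ C)(1.63×10⁻⁶ C)(1/0.790 − 1/0.234) = 0.289 J.
v = √(2·0.289/0.0306) = 4.34 m/s.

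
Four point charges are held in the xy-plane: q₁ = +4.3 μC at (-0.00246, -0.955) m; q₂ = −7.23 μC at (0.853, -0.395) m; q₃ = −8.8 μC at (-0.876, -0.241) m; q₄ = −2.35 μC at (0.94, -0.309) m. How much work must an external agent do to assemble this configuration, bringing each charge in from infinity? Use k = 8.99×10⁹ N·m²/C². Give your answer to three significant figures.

1.03 J

The work to assemble the configuration equals its total potential energy, U = Σ kqᵢqⱼ/rᵢⱼ over all pairs.
Pair separations: r₁₂ = 1.02 m, r₁₃ = 1.13 m, r₁₄ = 1.14 m, r₂₃ = 1.74 m, r₂₄ = 0.122 m, r₃₄ = 1.82 m.
Summing all 6 pair terms gives U = 1.03 J.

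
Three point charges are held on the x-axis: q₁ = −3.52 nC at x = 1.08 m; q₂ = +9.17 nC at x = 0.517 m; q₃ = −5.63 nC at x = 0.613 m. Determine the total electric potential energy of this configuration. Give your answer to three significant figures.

The assembly work is the sum of pairwise potential energies, U = Σ_{i<j} kqᵢqⱼ/rᵢⱼ.
Pair separations: r₁₂ = 0.563 m, r₁₃ = 0.467 m, r₂₃ = 0.0960 m.
U = (-5.15×10⁻⁷) + (3.81×10⁻⁷) + (-4.83×10⁻⁶) = -4.97×10⁻⁶ J.

-4.97×10⁻⁶ J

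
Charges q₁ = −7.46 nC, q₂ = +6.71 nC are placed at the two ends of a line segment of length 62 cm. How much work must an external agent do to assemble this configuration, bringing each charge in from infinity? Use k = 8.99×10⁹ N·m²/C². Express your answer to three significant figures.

-7.26×10⁻⁷ J

The work to assemble the configuration equals its total potential energy, U = Σ kqᵢqⱼ/rᵢⱼ over all pairs.
The separation is r = 0.620 m.
U = (-7.26×10⁻⁷) = -7.26×10⁻⁷ J.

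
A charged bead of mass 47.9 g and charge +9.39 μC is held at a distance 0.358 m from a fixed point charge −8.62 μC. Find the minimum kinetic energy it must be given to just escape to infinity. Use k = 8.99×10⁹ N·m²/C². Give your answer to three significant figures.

2.03 J

To just escape, total mechanical energy must reach zero at infinity: ½mv²_min + U = 0, so ½mv²_min = −U = |kQq|/r.
|U| = |kQq|/r = (8.99×10⁹ N·m²/C²)(8.62×10⁻⁶)(9.39×10⁻⁶)/(0.358) = 2.03 J.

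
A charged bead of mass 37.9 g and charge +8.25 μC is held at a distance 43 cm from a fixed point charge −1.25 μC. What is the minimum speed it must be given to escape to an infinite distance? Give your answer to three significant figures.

To just escape, total mechanical energy must reach zero at infinity: ½mv²_min + U = 0, so ½mv²_min = −U = |kQq|/r.
|U| = |kQq|/r = (8.99×10⁹ N·m²/C²)(1.25×10⁻⁶)(8.25×10⁻⁶)/(0.430) = 0.216 J.
v_min = √(2|U|/m) = √(2·0.216/0.0379) = 3.37 m/s.

3.37 m/s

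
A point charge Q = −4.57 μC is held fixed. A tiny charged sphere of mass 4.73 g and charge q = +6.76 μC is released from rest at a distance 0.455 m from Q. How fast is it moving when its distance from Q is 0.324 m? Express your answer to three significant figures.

10.2 m/s

Only the electrostatic force acts, so mechanical energy is conserved: ½mv² = U₁ − U₂ = kQq(1/r₁ − 1/r₂).
U₁ − U₂ = (8.99×10⁹ N·m²/C²)(-4.57×10⁻⁶ C)(6.76×10⁻⁶ C)(1/0.455 − 1/0.324) = 0.247 J.
v = √(2·0.247/4.73×10⁻³) = 10.2 m/s.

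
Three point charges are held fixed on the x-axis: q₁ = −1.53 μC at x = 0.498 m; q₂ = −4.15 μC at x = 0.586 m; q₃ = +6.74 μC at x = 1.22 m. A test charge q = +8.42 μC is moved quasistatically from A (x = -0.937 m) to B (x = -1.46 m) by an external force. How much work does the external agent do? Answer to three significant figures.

0.0281 J

For quasistatic motion the external work equals the change in potential energy: W_ext = qΔV = q(V_B − V_A).
At A: distances to the source charges are 1.44 m, 1.52 m, 2.16 m; V_A = Σ kqᵢ/rᵢ = -5990 V.
At B: distances to the source charges are 1.96 m, 2.05 m, 2.68 m; V_B = Σ kqᵢ/rᵢ = -2650 V.
ΔV = V_B − V_A = 3340 V.
W_ext = qΔV = (8.42×10⁻⁶ C)(3340 V) = 0.0281 J.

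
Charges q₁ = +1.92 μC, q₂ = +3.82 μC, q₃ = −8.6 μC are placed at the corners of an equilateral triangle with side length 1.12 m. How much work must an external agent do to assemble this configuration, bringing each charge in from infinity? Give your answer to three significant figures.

-0.337 J

The assembly work is the sum of pairwise potential energies, U = Σ_{i<j} kqᵢqⱼ/rᵢⱼ.
All three pair separations equal the side length, 1.12 m.
U = (0.0589) + (-0.133) + (-0.264) = -0.337 J.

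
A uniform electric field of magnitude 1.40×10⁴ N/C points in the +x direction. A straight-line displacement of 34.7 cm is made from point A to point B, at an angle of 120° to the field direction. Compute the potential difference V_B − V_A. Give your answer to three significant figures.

Only the component of displacement along E changes the potential: ΔV = −E·d·cosθ.
ΔV = −(1.40×10⁴ V/m)(0.347 m)cos120° = 2430 V.

2430 V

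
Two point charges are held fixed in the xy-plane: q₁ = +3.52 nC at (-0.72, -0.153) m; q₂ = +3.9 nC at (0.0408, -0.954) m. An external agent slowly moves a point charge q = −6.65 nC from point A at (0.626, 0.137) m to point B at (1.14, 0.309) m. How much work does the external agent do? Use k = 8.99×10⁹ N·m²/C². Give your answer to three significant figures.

For quasistatic motion the external work equals the change in potential energy: W_ext = qΔV = q(V_B − V_A).
At A: distances to the source charges are 1.38 m, 1.24 m; V_A = Σ kqᵢ/rᵢ = 51.3 V.
At B: distances to the source charges are 1.92 m, 1.67 m; V_B = Σ kqᵢ/rᵢ = 37.5 V.
ΔV = V_B − V_A = -13.9 V.
W_ext = qΔV = (-6.65×10⁻⁹ C)(-13.9 V) = 9.21×10⁻⁸ J.

9.21×10⁻⁸ J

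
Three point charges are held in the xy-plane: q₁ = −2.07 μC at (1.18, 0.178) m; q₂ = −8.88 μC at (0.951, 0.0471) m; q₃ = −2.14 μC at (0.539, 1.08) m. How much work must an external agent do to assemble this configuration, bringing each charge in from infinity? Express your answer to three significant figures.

The work to assemble the configuration equals its total potential energy, U = Σ kqᵢqⱼ/rᵢⱼ over all pairs.
Pair separations: r₁₂ = 0.264 m, r₁₃ = 1.11 m, r₂₃ = 1.11 m.
U = (0.626) + (0.0360) + (0.154) = 0.816 J.

0.816 J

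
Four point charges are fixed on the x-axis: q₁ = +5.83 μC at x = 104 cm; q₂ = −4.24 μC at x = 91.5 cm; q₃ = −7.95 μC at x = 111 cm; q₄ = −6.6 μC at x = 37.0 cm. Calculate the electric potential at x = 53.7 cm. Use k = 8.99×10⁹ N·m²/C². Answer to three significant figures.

The total potential is the scalar sum of each charge's contribution, V = Σ kqᵢ/rᵢ.
Distances from the field point to each charge: r₁ = 0.503 m, r₂ = 0.378 m, r₃ = 0.573 m, r₄ = 0.167 m.
V = k[(5.83×10⁻⁶)/(0.503) + (-4.24×10⁻⁶)/(0.378) + (-7.95×10⁻⁶)/(0.573) + (-6.60×10⁻⁶)/(0.167)] = -4.77×10⁵ V.

-4.77×10⁵ V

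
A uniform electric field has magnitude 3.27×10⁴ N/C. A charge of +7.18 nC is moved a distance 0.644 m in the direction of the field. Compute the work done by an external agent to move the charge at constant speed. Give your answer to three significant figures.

The potential change for a displacement 0.644 m in the direction of the field is ΔV = −Ed = -2.11×10⁴ V.
W_ext = qΔV = -1.51×10⁻⁴ J.

-1.51×10⁻⁴ J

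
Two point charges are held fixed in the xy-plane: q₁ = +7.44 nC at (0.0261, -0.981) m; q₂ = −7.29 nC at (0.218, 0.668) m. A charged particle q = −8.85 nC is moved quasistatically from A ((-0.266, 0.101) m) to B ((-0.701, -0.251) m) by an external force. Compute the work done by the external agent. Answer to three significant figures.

For quasistatic motion the external work equals the change in potential energy: W_ext = qΔV = q(V_B − V_A).
At A: distances to the source charges are 1.12 m, 0.745 m; V_A = Σ kqᵢ/rᵢ = -28.2 V.
At B: distances to the source charges are 1.03 m, 1.30 m; V_B = Σ kqᵢ/rᵢ = 14.5 V.
ΔV = V_B − V_A = 42.7 V.
W_ext = qΔV = (-8.85×10⁻⁹ C)(42.7 V) = -3.78×10⁻⁷ J.

-3.78×10⁻⁷ J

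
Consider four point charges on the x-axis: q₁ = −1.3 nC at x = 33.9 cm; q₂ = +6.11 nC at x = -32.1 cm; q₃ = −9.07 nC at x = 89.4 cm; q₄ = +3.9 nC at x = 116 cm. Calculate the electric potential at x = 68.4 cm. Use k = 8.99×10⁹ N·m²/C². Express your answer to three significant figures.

Electric potential is a scalar, so the contributions from each charge add algebraically: V = Σ kqᵢ/rᵢ.
Distances from the field point to each charge: r₁ = 0.345 m, r₂ = 1.01 m, r₃ = 0.210 m, r₄ = 0.476 m.
V = k[(-1.30×10⁻⁹)/(0.345) + (6.11×10⁻⁹)/(1.01) + (-9.07×10⁻⁹)/(0.210) + (3.90×10⁻⁹)/(0.476)] = -294 V.

-294 V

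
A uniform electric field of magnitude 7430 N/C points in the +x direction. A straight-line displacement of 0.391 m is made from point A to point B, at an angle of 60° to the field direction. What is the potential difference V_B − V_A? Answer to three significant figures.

Only the component of displacement along E changes the potential: ΔV = −E·d·cosθ.
ΔV = −(7430 V/m)(0.391 m)cos60° = -1450 V.

-1450 V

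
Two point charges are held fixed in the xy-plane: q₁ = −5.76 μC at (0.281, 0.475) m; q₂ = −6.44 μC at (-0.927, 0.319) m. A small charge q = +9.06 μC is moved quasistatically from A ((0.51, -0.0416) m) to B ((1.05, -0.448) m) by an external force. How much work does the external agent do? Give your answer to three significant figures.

For quasistatic motion the external work equals the change in potential energy: W_ext = qΔV = q(V_B − V_A).
At A: distances to the source charges are 0.565 m, 1.48 m; V_A = Σ kqᵢ/rᵢ = -1.31×10⁵ V.
At B: distances to the source charges are 1.20 m, 2.12 m; V_B = Σ kqᵢ/rᵢ = -7.04×10⁴ V.
ΔV = V_B − V_A = 6.03×10⁴ V.
W_ext = qΔV = (9.06×10⁻⁶ C)(6.03×10⁴ V) = 0.546 J.

0.546 J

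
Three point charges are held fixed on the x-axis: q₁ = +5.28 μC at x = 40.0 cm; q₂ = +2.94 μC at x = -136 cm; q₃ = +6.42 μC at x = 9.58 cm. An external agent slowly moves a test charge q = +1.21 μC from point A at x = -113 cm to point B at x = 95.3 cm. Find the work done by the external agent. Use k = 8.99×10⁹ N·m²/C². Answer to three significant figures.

-0.0344 J

For quasistatic motion the external work equals the change in potential energy: W_ext = qΔV = q(V_B − V_A).
At A: distances to the source charges are 1.53 m, 0.230 m, 1.23 m; V_A = Σ kqᵢ/rᵢ = 1.93×10⁵ V.
At B: distances to the source charges are 0.553 m, 2.31 m, 0.857 m; V_B = Σ kqᵢ/rᵢ = 1.65×10⁵ V.
ΔV = V_B − V_A = -2.84×10⁴ V.
W_ext = qΔV = (1.21×10⁻⁶ C)(-2.84×10⁴ V) = -0.0344 J.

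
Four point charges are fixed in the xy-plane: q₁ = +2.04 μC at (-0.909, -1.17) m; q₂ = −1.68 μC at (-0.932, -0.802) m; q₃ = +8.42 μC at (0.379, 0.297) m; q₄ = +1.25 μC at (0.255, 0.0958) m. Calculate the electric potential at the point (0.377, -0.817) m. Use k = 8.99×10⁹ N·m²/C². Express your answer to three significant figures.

The total potential is the scalar sum of each charge's contribution, V = Σ kqᵢ/rᵢ.
Distances from the field point to each charge: r₁ = 1.33 m, r₂ = 1.31 m, r₃ = 1.11 m, r₄ = 0.921 m.
V = k[(2.04×10⁻⁶)/(1.33) + (-1.68×10⁻⁶)/(1.31) + (8.42×10⁻⁶)/(1.11) + (1.25×10⁻⁶)/(0.921)] = 8.24×10⁴ V.

8.24×10⁴ V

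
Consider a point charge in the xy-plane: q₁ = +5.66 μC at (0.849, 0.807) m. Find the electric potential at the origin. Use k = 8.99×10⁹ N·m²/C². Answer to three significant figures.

Electric potential is a scalar, so the contributions from each charge add algebraically: V = Σ kqᵢ/rᵢ.
Distances from the field point to each charge: r₁ = 1.17 m.
V = k[(5.66×10⁻⁶)/(1.17)] = 4.34×10⁴ V.

4.34×10⁴ V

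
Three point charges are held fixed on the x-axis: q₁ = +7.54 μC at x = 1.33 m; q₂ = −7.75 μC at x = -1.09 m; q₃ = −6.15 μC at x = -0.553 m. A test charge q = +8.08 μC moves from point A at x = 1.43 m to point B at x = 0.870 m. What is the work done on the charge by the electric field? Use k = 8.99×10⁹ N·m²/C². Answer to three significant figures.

4.44 J

The work done by the electric force is W_field = −ΔU = −q(V_B − V_A) = q(V_A − V_B).
At A: distances to the source charges are 0.100 m, 2.52 m, 1.98 m; V_A = Σ kqᵢ/rᵢ = 6.22×10⁵ V.
At B: distances to the source charges are 0.460 m, 1.96 m, 1.42 m; V_B = Σ kqᵢ/rᵢ = 7.30×10⁴ V.
ΔV = V_B − V_A = -5.49×10⁵ V.
W_field = −qΔV = −(8.08×10⁻⁶ C)(-5.49×10⁵ V) = 4.44 J.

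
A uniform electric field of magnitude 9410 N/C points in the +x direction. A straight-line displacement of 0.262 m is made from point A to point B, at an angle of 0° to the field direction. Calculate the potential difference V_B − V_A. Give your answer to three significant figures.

Only the component of displacement along E changes the potential: ΔV = −E·d·cosθ.
ΔV = −(9410 V/m)(0.262 m)cos0° = -2470 V.

-2470 V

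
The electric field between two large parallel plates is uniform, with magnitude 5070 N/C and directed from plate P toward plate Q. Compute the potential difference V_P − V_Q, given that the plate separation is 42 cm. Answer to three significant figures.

In a uniform field, potential decreases in the direction of E: ΔV = −E·d for a displacement d parallel to E.
Going from Q to P is a displacement of 42 cm opposite to the field, so V_P − V_Q = +Ed = 2130 V.

2130 V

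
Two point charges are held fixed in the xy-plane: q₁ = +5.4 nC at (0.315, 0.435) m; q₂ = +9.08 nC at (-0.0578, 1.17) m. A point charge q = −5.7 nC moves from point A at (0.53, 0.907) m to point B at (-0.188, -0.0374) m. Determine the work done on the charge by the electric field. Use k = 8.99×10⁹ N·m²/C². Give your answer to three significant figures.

-4.72×10⁻⁷ J

The work done by the electric force is W_field = −ΔU = −q(V_B − V_A) = q(V_A − V_B).
At A: distances to the source charges are 0.519 m, 0.644 m; V_A = Σ kqᵢ/rᵢ = 220 V.
At B: distances to the source charges are 0.690 m, 1.21 m; V_B = Σ kqᵢ/rᵢ = 138 V.
ΔV = V_B − V_A = -82.8 V.
W_field = −qΔV = −(-5.70×10⁻⁹ C)(-82.8 V) = -4.72×10⁻⁷ J.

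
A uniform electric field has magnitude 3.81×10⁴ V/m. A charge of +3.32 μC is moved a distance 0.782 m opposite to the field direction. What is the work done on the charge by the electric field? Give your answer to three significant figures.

-0.0989 J

The potential change for a displacement 0.782 m opposite to the field direction is ΔV = +Ed = 2.98×10⁴ V.
W_field = −qΔV = -0.0989 J.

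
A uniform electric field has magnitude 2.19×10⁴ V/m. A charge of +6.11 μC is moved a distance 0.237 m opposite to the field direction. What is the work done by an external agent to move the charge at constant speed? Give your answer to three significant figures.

The potential change for a displacement 0.237 m opposite to the field direction is ΔV = +Ed = 5190 V.
W_ext = qΔV = 0.0317 J.

0.0317 J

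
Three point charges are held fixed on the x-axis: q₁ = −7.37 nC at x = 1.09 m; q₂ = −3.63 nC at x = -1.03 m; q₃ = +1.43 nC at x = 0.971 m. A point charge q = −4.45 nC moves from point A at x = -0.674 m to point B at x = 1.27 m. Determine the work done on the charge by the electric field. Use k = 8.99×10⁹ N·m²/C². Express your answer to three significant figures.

The work done by the electric force is W_field = −ΔU = −q(V_B − V_A) = q(V_A − V_B).
At A: distances to the source charges are 1.76 m, 0.356 m, 1.65 m; V_A = Σ kqᵢ/rᵢ = -121 V.
At B: distances to the source charges are 0.180 m, 2.30 m, 0.299 m; V_B = Σ kqᵢ/rᵢ = -339 V.
ΔV = V_B − V_A = -218 V.
W_field = −qΔV = −(-4.45×10⁻⁹ C)(-218 V) = -9.70×10⁻⁷ J.

-9.70×10⁻⁷ J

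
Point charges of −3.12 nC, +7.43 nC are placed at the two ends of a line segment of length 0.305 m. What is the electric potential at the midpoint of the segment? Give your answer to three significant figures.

The total potential is the scalar sum of each charge's contribution, V = Σ kqᵢ/rᵢ.
Each charge is 0.152 m from the midpoint.
V = k[(-3.12×10⁻⁹)/(0.152) + (7.43×10⁻⁹)/(0.152)] = 254 V.

254 V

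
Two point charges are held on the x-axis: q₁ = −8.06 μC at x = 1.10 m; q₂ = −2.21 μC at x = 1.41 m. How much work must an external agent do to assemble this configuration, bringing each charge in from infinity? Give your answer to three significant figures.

The assembly work is the sum of pairwise potential energies, U = Σ_{i<j} kqᵢqⱼ/rᵢⱼ.
Pair separations: r₁₂ = 0.310 m.
U = (0.517) = 0.517 J.

0.517 J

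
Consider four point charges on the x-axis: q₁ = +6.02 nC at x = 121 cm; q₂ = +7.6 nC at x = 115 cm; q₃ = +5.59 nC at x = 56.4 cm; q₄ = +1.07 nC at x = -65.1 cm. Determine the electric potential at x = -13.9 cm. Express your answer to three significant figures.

183 V

The total potential is the scalar sum of each charge's contribution, V = Σ kqᵢ/rᵢ.
Distances from the field point to each charge: r₁ = 1.35 m, r₂ = 1.29 m, r₃ = 0.703 m, r₄ = 0.512 m.
V = k[(6.02×10⁻⁹)/(1.35) + (7.60×10⁻⁹)/(1.29) + (5.59×10⁻⁹)/(0.703) + (1.07×10⁻⁹)/(0.512)] = 183 V.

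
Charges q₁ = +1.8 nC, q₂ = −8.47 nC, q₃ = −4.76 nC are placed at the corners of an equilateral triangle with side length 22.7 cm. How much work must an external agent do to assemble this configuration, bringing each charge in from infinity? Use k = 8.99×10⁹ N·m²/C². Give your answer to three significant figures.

The work to assemble the configuration equals its total potential energy, U = Σ kqᵢqⱼ/rᵢⱼ over all pairs.
All three pair separations equal the side length, 0.227 m.
U = (-6.04×10⁻⁷) + (-3.39×10⁻⁷) + (1.60×10⁻⁶) = 6.54×10⁻⁷ J.

6.54×10⁻⁷ J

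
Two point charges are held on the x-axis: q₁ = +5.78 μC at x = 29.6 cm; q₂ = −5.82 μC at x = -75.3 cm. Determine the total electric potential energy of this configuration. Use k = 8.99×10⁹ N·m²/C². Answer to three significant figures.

The assembly work is the sum of pairwise potential energies, U = Σ_{i<j} kqᵢqⱼ/rᵢⱼ.
Pair separations: r₁₂ = 1.05 m.
U = (-0.288) = -0.288 J.

-0.288 J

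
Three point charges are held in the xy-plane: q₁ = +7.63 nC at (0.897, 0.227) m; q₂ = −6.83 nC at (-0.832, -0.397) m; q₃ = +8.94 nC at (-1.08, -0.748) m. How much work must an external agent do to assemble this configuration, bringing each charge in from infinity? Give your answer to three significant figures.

The assembly work is the sum of pairwise potential energies, U = Σ_{i<j} kqᵢqⱼ/rᵢⱼ.
Pair separations: r₁₂ = 1.84 m, r₁₃ = 2.20 m, r₂₃ = 0.430 m.
U = (-2.55×10⁻⁷) + (2.78×10⁻⁷) + (-1.28×10⁻⁶) = -1.25×10⁻⁶ J.

-1.25×10⁻⁶ J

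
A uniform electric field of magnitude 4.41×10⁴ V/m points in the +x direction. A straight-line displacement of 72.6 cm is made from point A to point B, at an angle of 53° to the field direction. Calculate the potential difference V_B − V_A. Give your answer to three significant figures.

Only the component of displacement along E changes the potential: ΔV = −E·d·cosθ.
ΔV = −(4.41×10⁴ V/m)(0.726 m)cos53° = -1.93×10⁴ V.

-1.93×10⁴ V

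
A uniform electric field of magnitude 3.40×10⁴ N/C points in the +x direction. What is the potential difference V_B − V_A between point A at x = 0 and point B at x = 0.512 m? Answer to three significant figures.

In a uniform field, potential decreases in the direction of E: V_B − V_A = −E·Δx.
V_B − V_A = −(3.40×10⁴ V/m)(0.512 m) = -1.74×10⁴ V.

-1.74×10⁴ V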